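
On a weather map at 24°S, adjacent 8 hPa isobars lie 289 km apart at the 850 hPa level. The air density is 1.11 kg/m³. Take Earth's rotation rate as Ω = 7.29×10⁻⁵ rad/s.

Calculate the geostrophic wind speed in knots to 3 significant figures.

Coriolis parameter at 24°S:
f = 2Ω sin φ = 2 × 7.29×10⁻⁵ × sin 24° = 5.93×10⁻⁵ s⁻¹
Pressure gradient: |∂P/∂n| = 800 Pa / 289000 m = 2.77×10⁻³ Pa/m
Geostrophic balance (pressure-gradient force = Coriolis force):
V_g = (1/(fρ)) |∂P/∂n| = 2.77×10⁻³ / (5.93×10⁻⁵ × 1.11) = 42.1 m/s
Converting: 42.1 m/s × 1.944 = 81.7 knots

81.7 knots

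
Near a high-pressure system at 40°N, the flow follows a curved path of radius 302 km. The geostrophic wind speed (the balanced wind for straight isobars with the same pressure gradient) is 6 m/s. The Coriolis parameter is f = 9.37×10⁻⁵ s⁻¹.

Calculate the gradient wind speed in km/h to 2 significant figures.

31 km/h

Around a high, pressure-gradient force acts outward with centrifugal, so Coriolis balances both:
fV = (1/ρ)|∂P/∂n| + V²/R  →  V² − fR·V + fR·V_g = 0
With fR = 9.37×10⁻⁵ × 302×10³ m = 28.3 m/s:
V = [fR − √((fR)² − 4 fR V_g)]/2 = [28.3 − √(28.3² − 4×28.3×6)]/2 = 8.63 m/s
Supergeostrophic (V > V_g = 6 m/s), as expected around a high.
Converting: 8.63 m/s × 3.6 = 31 km/h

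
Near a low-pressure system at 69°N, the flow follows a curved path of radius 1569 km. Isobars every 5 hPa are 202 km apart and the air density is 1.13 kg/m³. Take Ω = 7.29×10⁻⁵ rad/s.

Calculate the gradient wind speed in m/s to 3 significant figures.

15.0 m/s

Coriolis parameter at 69°N:
f = 2Ω sin φ = 2 × 7.29×10⁻⁵ × sin 69° = 1.36×10⁻⁴ s⁻¹
Pressure gradient: |∂P/∂n| = 500 Pa / 202000 m = 2.48×10⁻³ Pa/m
Geostrophic speed: V_g = |∂P/∂n|/(fρ) = 2.48×10⁻³/(1.36×10⁻⁴ × 1.13) = 16.1 m/s
Around a low, centrifugal force acts outward with Coriolis, so pressure-gradient force balances both:
(1/ρ)|∂P/∂n| = fV + V²/R  →  V² + fR·V − fR·V_g = 0
With fR = 1.36×10⁻⁴ × 1569×10³ m = 214 m/s:
V = [−fR + √((fR)² + 4 fR V_g)]/2 = [−214 + √(214² + 4×214×16.1)]/2 = 15 m/s
Subgeostrophic (V < V_g = 16.1 m/s), as expected around a low.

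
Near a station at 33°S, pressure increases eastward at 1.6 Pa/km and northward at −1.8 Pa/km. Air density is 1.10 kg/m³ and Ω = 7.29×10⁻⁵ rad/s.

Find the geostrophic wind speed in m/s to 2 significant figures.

Coriolis parameter at 33°S:
f = 2Ω sin φ = 2 × 7.29×10⁻⁵ × sin 33° = 7.94×10⁻⁵ s⁻¹
In the Southern Hemisphere f is negative: f = −7.94×10⁻⁵ s⁻¹.
Component geostrophic relations (x east, y north):
u_g = −(1/(fρ)) ∂P/∂y,  v_g = (1/(fρ)) ∂P/∂x
u_g = −(−1.8×10⁻³)/(−7.94×10⁻⁵ × 1.10) = −20.6 m/s;  v_g = (1.6×10⁻³)/(−7.94×10⁻⁵ × 1.10) = −18.3 m/s
|V_g| = √(u_g² + v_g²) = 27.6 m/s

28 m/s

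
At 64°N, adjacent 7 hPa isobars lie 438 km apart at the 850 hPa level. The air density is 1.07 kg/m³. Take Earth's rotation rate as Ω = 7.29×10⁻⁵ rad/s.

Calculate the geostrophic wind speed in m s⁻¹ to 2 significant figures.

11 m s⁻¹

Coriolis parameter at 64°N:
f = 2Ω sin φ = 2 × 7.29×10⁻⁵ × sin 64° = 1.31×10⁻⁴ s⁻¹
Pressure gradient: |∂P/∂n| = 700 Pa / 438000 m = 1.60×10⁻³ Pa/m
Geostrophic balance (pressure-gradient force = Coriolis force):
V_g = (1/(fρ)) |∂P/∂n| = 1.60×10⁻³ / (1.31×10⁻⁴ × 1.07) = 11.4 m/s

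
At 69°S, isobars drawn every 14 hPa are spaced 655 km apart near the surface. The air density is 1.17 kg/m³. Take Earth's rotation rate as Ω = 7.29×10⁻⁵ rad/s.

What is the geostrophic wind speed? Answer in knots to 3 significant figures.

26.1 knots

Coriolis parameter at 69°S:
f = 2Ω sin φ = 2 × 7.29×10⁻⁵ × sin 69° = 1.36×10⁻⁴ s⁻¹
Pressure gradient: |∂P/∂n| = 1400 Pa / 655000 m = 2.14×10⁻³ Pa/m
Geostrophic balance (pressure-gradient force = Coriolis force):
V_g = (1/(fρ)) |∂P/∂n| = 2.14×10⁻³ / (1.36×10⁻⁴ × 1.17) = 13.4 m/s
Converting: 13.4 m/s × 1.944 = 26.1 knots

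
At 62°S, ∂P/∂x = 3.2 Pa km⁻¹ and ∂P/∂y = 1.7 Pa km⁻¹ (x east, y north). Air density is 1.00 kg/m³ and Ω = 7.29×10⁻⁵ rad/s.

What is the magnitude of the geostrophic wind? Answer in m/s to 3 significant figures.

Coriolis parameter at 62°S:
f = 2Ω sin φ = 2 × 7.29×10⁻⁵ × sin 62° = 1.29×10⁻⁴ s⁻¹
In the Southern Hemisphere f is negative: f = −1.29×10⁻⁴ s⁻¹.
Component geostrophic relations (x east, y north):
u_g = −(1/(fρ)) ∂P/∂y,  v_g = (1/(fρ)) ∂P/∂x
u_g = −(1.7×10⁻³)/(−1.29×10⁻⁴ × 1.00) = 13.2 m/s;  v_g = (3.2×10⁻³)/(−1.29×10⁻⁴ × 1.00) = −24.9 m/s
|V_g| = √(u_g² + v_g²) = 28.1 m/s

28.1 m/s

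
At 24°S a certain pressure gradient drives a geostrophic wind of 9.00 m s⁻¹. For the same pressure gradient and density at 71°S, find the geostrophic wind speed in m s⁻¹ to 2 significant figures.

3.9 m s⁻¹

With the same pressure gradient and density, V_g ∝ 1/f ∝ 1/sin φ.
V₂ = V₁ · sin φ₁ / sin φ₂ = 9.00 × sin 24° / sin 71°
V₂ = 9.00 × 0.4067/0.9455 = 3.9 m s⁻¹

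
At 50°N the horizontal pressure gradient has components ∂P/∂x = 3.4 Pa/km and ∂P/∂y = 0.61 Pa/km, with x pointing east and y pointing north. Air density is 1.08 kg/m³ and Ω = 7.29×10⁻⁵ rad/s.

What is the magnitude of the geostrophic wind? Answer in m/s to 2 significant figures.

Coriolis parameter at 50°N:
f = 2Ω sin φ = 2 × 7.29×10⁻⁵ × sin 50° = 1.12×10⁻⁴ s⁻¹
Component geostrophic relations (x east, y north):
u_g = −(1/(fρ)) ∂P/∂y,  v_g = (1/(fρ)) ∂P/∂x
u_g = −(0.61×10⁻³)/(1.12×10⁻⁴ × 1.08) = −5.06 m/s;  v_g = (3.4×10⁻³)/(1.12×10⁻⁴ × 1.08) = 28.2 m/s
|V_g| = √(u_g² + v_g²) = 28.6 m/s

29 m/s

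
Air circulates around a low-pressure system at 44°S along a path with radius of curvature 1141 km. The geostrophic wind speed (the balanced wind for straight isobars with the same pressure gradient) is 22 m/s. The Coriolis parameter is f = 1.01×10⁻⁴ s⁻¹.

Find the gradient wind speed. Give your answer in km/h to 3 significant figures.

Around a low, centrifugal force acts outward with Coriolis, so pressure-gradient force balances both:
(1/ρ)|∂P/∂n| = fV + V²/R  →  V² + fR·V − fR·V_g = 0
With fR = 1.01×10⁻⁴ × 1141×10³ m = 115 m/s:
V = [−fR + √((fR)² + 4 fR V_g)]/2 = [−115 + √(115² + 4×115×22)]/2 = 18.9 m/s
Subgeostrophic (V < V_g = 22 m/s), as expected around a low.
Converting: 18.9 m/s × 3.6 = 68.0 km/h

68.0 km/h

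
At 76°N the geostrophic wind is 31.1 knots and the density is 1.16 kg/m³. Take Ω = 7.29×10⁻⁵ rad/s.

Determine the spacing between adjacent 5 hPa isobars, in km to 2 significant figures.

190 km

Coriolis parameter at 76°N:
f = 2Ω sin φ = 2 × 7.29×10⁻⁵ × sin 76° = 1.41×10⁻⁴ s⁻¹
Wind speed in SI: 31.1 knots = 16.0 m/s
Geostrophic balance rearranged: |∂P/∂n| = f ρ V_g
|∂P/∂n| = 1.41×10⁻⁴ × 1.16 × 16.0 = 2.63×10⁻³ Pa/m
Isobar spacing: Δn = ΔP/|∂P/∂n| = 500 Pa / 2.63×10⁻³ Pa/m = 190437 m ≈ 190 km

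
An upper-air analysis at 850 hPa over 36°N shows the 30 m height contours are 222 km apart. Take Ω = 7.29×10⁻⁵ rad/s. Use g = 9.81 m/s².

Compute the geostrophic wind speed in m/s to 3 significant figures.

15.5 m/s

Coriolis parameter at 36°N:
f = 2Ω sin φ = 2 × 7.29×10⁻⁵ × sin 36° = 8.57×10⁻⁵ s⁻¹
Height gradient: |∂Z/∂n| = 30 m / 222000 m = 1.35×10⁻⁴
On a pressure surface, geostrophic balance gives V_g = (g/f)|∂Z/∂n|:
V_g = 9.81 × 1.35×10⁻⁴ / 8.57×10⁻⁵ = 15.5 m/s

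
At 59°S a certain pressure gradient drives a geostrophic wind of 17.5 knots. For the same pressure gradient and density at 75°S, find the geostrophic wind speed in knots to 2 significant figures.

16 knots

With the same pressure gradient and density, V_g ∝ 1/f ∝ 1/sin φ.
V₂ = V₁ · sin φ₁ / sin φ₂ = 17.5 × sin 59° / sin 75°
V₂ = 17.5 × 0.8572/0.9659 = 16 knots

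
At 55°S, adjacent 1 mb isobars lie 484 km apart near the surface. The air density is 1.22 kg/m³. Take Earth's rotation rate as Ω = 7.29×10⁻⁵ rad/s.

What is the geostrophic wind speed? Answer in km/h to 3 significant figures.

Coriolis parameter at 55°S:
f = 2Ω sin φ = 2 × 7.29×10⁻⁵ × sin 55° = 1.19×10⁻⁴ s⁻¹
Pressure gradient: |∂P/∂n| = 100 Pa / 484000 m = 2.07×10⁻⁴ Pa/m
Geostrophic balance (pressure-gradient force = Coriolis force):
V_g = (1/(fρ)) |∂P/∂n| = 2.07×10⁻⁴ / (1.19×10⁻⁴ × 1.22) = 1.42 m/s
Converting: 1.42 m/s × 3.6 = 5.10 km/h

5.10 km/h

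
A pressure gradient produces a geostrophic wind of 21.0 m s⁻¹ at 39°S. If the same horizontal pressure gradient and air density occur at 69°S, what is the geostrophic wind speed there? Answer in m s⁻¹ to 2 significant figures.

With the same pressure gradient and density, V_g ∝ 1/f ∝ 1/sin φ.
V₂ = V₁ · sin φ₁ / sin φ₂ = 21.0 × sin 39° / sin 69°
V₂ = 21.0 × 0.6293/0.9336 = 14 m s⁻¹

14 m s⁻¹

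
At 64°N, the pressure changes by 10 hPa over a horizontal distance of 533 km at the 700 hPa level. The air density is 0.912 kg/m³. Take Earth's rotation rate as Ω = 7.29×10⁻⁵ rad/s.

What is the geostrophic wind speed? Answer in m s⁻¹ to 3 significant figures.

Coriolis parameter at 64°N:
f = 2Ω sin φ = 2 × 7.29×10⁻⁵ × sin 64° = 1.31×10⁻⁴ s⁻¹
Pressure gradient: |∂P/∂n| = 1000 Pa / 533000 m = 1.88×10⁻³ Pa/m
Geostrophic balance (pressure-gradient force = Coriolis force):
V_g = (1/(fρ)) |∂P/∂n| = 1.88×10⁻³ / (1.31×10⁻⁴ × 0.912) = 15.7 m/s

15.7 m s⁻¹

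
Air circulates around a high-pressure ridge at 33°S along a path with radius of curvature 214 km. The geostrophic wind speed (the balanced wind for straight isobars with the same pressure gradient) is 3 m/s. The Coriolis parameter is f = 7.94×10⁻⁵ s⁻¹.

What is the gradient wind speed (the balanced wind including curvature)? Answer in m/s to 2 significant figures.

Around a high, pressure-gradient force acts outward with centrifugal, so Coriolis balances both:
fV = (1/ρ)|∂P/∂n| + V²/R  →  V² − fR·V + fR·V_g = 0
With fR = 7.94×10⁻⁵ × 214×10³ m = 17.0 m/s:
V = [fR − √((fR)² − 4 fR V_g)]/2 = [17.0 − √(17.0² − 4×17.0×3)]/2 = 3.89 m/s
Supergeostrophic (V > V_g = 3 m/s), as expected around a high.

3.9 m/s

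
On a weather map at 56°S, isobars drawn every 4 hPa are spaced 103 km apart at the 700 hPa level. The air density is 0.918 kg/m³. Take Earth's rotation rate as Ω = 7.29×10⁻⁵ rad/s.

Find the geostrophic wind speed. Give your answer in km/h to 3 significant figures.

126 km/h

Coriolis parameter at 56°S:
f = 2Ω sin φ = 2 × 7.29×10⁻⁵ × sin 56° = 1.21×10⁻⁴ s⁻¹
Pressure gradient: |∂P/∂n| = 400 Pa / 103000 m = 3.88×10⁻³ Pa/m
Geostrophic balance (pressure-gradient force = Coriolis force):
V_g = (1/(fρ)) |∂P/∂n| = 3.88×10⁻³ / (1.21×10⁻⁴ × 0.918) = 35.0 m/s
Converting: 35.0 m/s × 3.6 = 126 km/h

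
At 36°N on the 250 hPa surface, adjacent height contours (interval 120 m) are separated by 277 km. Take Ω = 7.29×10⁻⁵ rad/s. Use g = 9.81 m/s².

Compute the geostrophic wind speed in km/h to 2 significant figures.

Coriolis parameter at 36°N:
f = 2Ω sin φ = 2 × 7.29×10⁻⁵ × sin 36° = 8.57×10⁻⁵ s⁻¹
Height gradient: |∂Z/∂n| = 120 m / 277000 m = 4.33×10⁻⁴
On a pressure surface, geostrophic balance gives V_g = (g/f)|∂Z/∂n|:
V_g = 9.81 × 4.33×10⁻⁴ / 8.57×10⁻⁵ = 49.6 m/s
Converting: 49.6 m/s × 3.6 = 180 km/h

180 km/h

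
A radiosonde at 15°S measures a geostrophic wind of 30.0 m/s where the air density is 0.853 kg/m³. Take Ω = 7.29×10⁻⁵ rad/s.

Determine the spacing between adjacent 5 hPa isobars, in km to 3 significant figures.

518 km

Coriolis parameter at 15°S:
f = 2Ω sin φ = 2 × 7.29×10⁻⁵ × sin 15° = 3.77×10⁻⁵ s⁻¹
Geostrophic balance rearranged: |∂P/∂n| = f ρ V_g
|∂P/∂n| = 3.77×10⁻⁵ × 0.853 × 30.0 = 9.66×10⁻⁴ Pa/m
Isobar spacing: Δn = ΔP/|∂P/∂n| = 500 Pa / 9.66×10⁻⁴ Pa/m = 517781 m ≈ 518 km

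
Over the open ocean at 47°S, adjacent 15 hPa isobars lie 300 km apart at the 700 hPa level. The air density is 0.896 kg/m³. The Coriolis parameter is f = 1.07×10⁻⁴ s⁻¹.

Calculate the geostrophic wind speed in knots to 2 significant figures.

100 knots

Pressure gradient: |∂P/∂n| = 1500 Pa / 300000 m = 5.00×10⁻³ Pa/m
Geostrophic balance (pressure-gradient force = Coriolis force):
V_g = (1/(fρ)) |∂P/∂n| = 5.00×10⁻³ / (1.07×10⁻⁴ × 0.896) = 52.2 m/s
Converting: 52.2 m/s × 1.944 = 100 knots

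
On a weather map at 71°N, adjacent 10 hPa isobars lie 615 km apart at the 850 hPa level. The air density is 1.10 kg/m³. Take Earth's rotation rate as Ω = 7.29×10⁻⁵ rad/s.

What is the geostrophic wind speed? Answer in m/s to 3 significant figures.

10.7 m/s

Coriolis parameter at 71°N:
f = 2Ω sin φ = 2 × 7.29×10⁻⁵ × sin 71° = 1.38×10⁻⁴ s⁻¹
Pressure gradient: |∂P/∂n| = 1000 Pa / 615000 m = 1.63×10⁻³ Pa/m
Geostrophic balance (pressure-gradient force = Coriolis force):
V_g = (1/(fρ)) |∂P/∂n| = 1.63×10⁻³ / (1.38×10⁻⁴ × 1.10) = 10.7 m/s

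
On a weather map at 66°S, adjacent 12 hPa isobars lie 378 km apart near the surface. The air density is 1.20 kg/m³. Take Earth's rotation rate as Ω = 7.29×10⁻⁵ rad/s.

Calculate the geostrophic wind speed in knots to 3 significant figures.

Coriolis parameter at 66°S:
f = 2Ω sin φ = 2 × 7.29×10⁻⁵ × sin 66° = 1.33×10⁻⁴ s⁻¹
Pressure gradient: |∂P/∂n| = 1200 Pa / 378000 m = 3.17×10⁻³ Pa/m
Geostrophic balance (pressure-gradient force = Coriolis force):
V_g = (1/(fρ)) |∂P/∂n| = 3.17×10⁻³ / (1.33×10⁻⁴ × 1.20) = 19.9 m/s
Converting: 19.9 m/s × 1.944 = 38.6 knots

38.6 knots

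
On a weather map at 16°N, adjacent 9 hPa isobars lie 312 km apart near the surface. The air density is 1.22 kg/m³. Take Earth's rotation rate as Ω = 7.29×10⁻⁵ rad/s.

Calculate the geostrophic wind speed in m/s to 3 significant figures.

58.8 m/s

Coriolis parameter at 16°N:
f = 2Ω sin φ = 2 × 7.29×10⁻⁵ × sin 16° = 4.02×10⁻⁵ s⁻¹
Pressure gradient: |∂P/∂n| = 900 Pa / 312000 m = 2.88×10⁻³ Pa/m
Geostrophic balance (pressure-gradient force = Coriolis force):
V_g = (1/(fρ)) |∂P/∂n| = 2.88×10⁻³ / (4.02×10⁻⁵ × 1.22) = 58.8 m/s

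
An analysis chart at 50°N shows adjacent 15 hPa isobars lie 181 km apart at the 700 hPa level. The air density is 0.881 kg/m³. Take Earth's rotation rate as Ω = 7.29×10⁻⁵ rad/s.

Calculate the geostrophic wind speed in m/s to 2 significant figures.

84 m/s

Coriolis parameter at 50°N:
f = 2Ω sin φ = 2 × 7.29×10⁻⁵ × sin 50° = 1.12×10⁻⁴ s⁻¹
Pressure gradient: |∂P/∂n| = 1500 Pa / 181000 m = 8.29×10⁻³ Pa/m
Geostrophic balance (pressure-gradient force = Coriolis force):
V_g = (1/(fρ)) |∂P/∂n| = 8.29×10⁻³ / (1.12×10⁻⁴ × 0.881) = 84.2 m/s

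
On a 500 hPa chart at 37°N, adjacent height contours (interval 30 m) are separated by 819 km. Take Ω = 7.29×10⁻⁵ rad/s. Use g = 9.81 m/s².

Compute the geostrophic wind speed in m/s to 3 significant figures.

Coriolis parameter at 37°N:
f = 2Ω sin φ = 2 × 7.29×10⁻⁵ × sin 37° = 8.77×10⁻⁵ s⁻¹
Height gradient: |∂Z/∂n| = 30 m / 819000 m = 3.66×10⁻⁵
On a pressure surface, geostrophic balance gives V_g = (g/f)|∂Z/∂n|:
V_g = 9.81 × 3.66×10⁻⁵ / 8.77×10⁻⁵ = 4.10 m/s

4.10 m/s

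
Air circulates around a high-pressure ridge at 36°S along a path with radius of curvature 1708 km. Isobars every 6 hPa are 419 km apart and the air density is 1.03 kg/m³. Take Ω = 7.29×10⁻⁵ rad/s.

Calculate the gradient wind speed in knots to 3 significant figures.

Coriolis parameter at 36°S:
f = 2Ω sin φ = 2 × 7.29×10⁻⁵ × sin 36° = 8.57×10⁻⁵ s⁻¹
Pressure gradient: |∂P/∂n| = 600 Pa / 419000 m = 1.43×10⁻³ Pa/m
Geostrophic speed: V_g = |∂P/∂n|/(fρ) = 1.43×10⁻³/(8.57×10⁻⁵ × 1.03) = 16.2 m/s
Around a high, pressure-gradient force acts outward with centrifugal, so Coriolis balances both:
fV = (1/ρ)|∂P/∂n| + V²/R  →  V² − fR·V + fR·V_g = 0
With fR = 8.57×10⁻⁵ × 1708×10³ m = 146 m/s:
V = [fR − √((fR)² − 4 fR V_g)]/2 = [146 − √(146² − 4×146×16.2)]/2 = 18.6 m/s
Supergeostrophic (V > V_g = 16.2 m/s), as expected around a high.
Converting: 18.6 m/s × 1.944 = 36.1 knots

36.1 knots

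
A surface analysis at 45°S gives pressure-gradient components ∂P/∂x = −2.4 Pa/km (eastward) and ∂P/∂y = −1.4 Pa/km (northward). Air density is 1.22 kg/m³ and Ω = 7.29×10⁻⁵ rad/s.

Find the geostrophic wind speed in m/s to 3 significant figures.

Coriolis parameter at 45°S:
f = 2Ω sin φ = 2 × 7.29×10⁻⁵ × sin 45° = 1.03×10⁻⁴ s⁻¹
In the Southern Hemisphere f is negative: f = −1.03×10⁻⁴ s⁻¹.
Component geostrophic relations (x east, y north):
u_g = −(1/(fρ)) ∂P/∂y,  v_g = (1/(fρ)) ∂P/∂x
u_g = −(−1.4×10⁻³)/(−1.03×10⁻⁴ × 1.22) = −11.1 m/s;  v_g = (−2.4×10⁻³)/(−1.03×10⁻⁴ × 1.22) = 19.1 m/s
|V_g| = √(u_g² + v_g²) = 22.1 m/s

22.1 m/s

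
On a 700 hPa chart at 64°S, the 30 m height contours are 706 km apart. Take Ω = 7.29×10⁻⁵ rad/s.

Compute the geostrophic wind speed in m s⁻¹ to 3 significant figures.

Coriolis parameter at 64°S:
f = 2Ω sin φ = 2 × 7.29×10⁻⁵ × sin 64° = 1.31×10⁻⁴ s⁻¹
Height gradient: |∂Z/∂n| = 30 m / 706000 m = 4.25×10⁻⁵
On a pressure surface, geostrophic balance gives V_g = (g/f)|∂Z/∂n|:
V_g = 9.81 × 4.25×10⁻⁵ / 1.31×10⁻⁴ = 3.18 m/s

3.18 m s⁻¹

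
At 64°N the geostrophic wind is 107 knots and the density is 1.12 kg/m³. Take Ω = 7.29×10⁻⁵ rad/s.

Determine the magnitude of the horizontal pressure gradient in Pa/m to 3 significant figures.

8.08×10⁻³ Pa/m

Coriolis parameter at 64°N:
f = 2Ω sin φ = 2 × 7.29×10⁻⁵ × sin 64° = 1.31×10⁻⁴ s⁻¹
Wind speed in SI: 107 knots = 55.0 m/s
Geostrophic balance rearranged: |∂P/∂n| = f ρ V_g
|∂P/∂n| = 1.31×10⁻⁴ × 1.12 × 55.0 = 8.08×10⁻³ Pa/m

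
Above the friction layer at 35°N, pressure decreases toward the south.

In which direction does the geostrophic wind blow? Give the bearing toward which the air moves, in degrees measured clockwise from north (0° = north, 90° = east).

The pressure-gradient force points toward the south (bearing 180°).
Geostrophic balance: in the Northern Hemisphere the Coriolis force deflects motion to the right, so the geostrophic wind blows 90° to the right of the pressure-gradient force (low pressure on the left).
Rotating 180° by 90° clockwise gives 270° — the wind blows toward the west.

270°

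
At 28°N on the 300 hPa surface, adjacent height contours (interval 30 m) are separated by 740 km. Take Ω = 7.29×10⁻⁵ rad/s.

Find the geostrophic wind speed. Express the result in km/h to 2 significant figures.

21 km/h

Coriolis parameter at 28°N:
f = 2Ω sin φ = 2 × 7.29×10⁻⁵ × sin 28° = 6.84×10⁻⁵ s⁻¹
Height gradient: |∂Z/∂n| = 30 m / 740000 m = 4.05×10⁻⁵
On a pressure surface, geostrophic balance gives V_g = (g/f)|∂Z/∂n|:
V_g = 9.81 × 4.05×10⁻⁵ / 6.84×10⁻⁵ = 5.81 m/s
Converting: 5.81 m/s × 3.6 = 21 km/h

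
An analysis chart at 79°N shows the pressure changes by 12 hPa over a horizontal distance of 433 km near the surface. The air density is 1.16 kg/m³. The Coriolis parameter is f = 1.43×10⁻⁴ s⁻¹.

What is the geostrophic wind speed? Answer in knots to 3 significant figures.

Pressure gradient: |∂P/∂n| = 1200 Pa / 433000 m = 2.77×10⁻³ Pa/m
Geostrophic balance (pressure-gradient force = Coriolis force):
V_g = (1/(fρ)) |∂P/∂n| = 2.77×10⁻³ / (1.43×10⁻⁴ × 1.16) = 16.7 m/s
Converting: 16.7 m/s × 1.944 = 32.5 knots

32.5 knots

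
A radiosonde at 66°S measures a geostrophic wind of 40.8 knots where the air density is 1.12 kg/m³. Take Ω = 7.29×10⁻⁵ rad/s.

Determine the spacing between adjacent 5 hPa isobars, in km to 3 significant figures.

160 km

Coriolis parameter at 66°S:
f = 2Ω sin φ = 2 × 7.29×10⁻⁵ × sin 66° = 1.33×10⁻⁴ s⁻¹
Wind speed in SI: 40.8 knots = 21.0 m/s
Geostrophic balance rearranged: |∂P/∂n| = f ρ V_g
|∂P/∂n| = 1.33×10⁻⁴ × 1.12 × 21.0 = 3.13×10⁻³ Pa/m
Isobar spacing: Δn = ΔP/|∂P/∂n| = 500 Pa / 3.13×10⁻³ Pa/m = 159686 m ≈ 160 km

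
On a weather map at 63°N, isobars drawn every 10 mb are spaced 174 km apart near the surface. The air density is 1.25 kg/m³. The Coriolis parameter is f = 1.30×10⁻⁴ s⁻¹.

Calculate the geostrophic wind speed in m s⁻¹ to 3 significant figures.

35.4 m s⁻¹

Pressure gradient: |∂P/∂n| = 1000 Pa / 174000 m = 5.75×10⁻³ Pa/m
Geostrophic balance (pressure-gradient force = Coriolis force):
V_g = (1/(fρ)) |∂P/∂n| = 5.75×10⁻³ / (1.30×10⁻⁴ × 1.25) = 35.4 m/s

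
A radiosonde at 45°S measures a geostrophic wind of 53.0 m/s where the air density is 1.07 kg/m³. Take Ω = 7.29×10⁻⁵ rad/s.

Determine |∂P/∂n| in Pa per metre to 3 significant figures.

5.85×10⁻³ Pa/m

Coriolis parameter at 45°S:
f = 2Ω sin φ = 2 × 7.29×10⁻⁵ × sin 45° = 1.03×10⁻⁴ s⁻¹
Geostrophic balance rearranged: |∂P/∂n| = f ρ V_g
|∂P/∂n| = 1.03×10⁻⁴ × 1.07 × 53.0 = 5.85×10⁻³ Pa/m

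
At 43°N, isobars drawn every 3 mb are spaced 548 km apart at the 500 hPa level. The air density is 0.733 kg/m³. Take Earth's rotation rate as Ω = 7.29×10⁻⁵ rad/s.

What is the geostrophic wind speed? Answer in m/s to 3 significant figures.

7.51 m/s

Coriolis parameter at 43°N:
f = 2Ω sin φ = 2 × 7.29×10⁻⁵ × sin 43° = 9.94×10⁻⁵ s⁻¹
Pressure gradient: |∂P/∂n| = 300 Pa / 548000 m = 5.47×10⁻⁴ Pa/m
Geostrophic balance (pressure-gradient force = Coriolis force):
V_g = (1/(fρ)) |∂P/∂n| = 5.47×10⁻⁴ / (9.94×10⁻⁵ × 0.733) = 7.51 m/s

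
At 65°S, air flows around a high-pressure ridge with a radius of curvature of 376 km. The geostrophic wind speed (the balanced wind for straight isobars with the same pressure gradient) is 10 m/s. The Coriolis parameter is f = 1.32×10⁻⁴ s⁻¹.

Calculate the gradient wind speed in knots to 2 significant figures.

27 knots

Around a high, pressure-gradient force acts outward with centrifugal, so Coriolis balances both:
fV = (1/ρ)|∂P/∂n| + V²/R  →  V² − fR·V + fR·V_g = 0
With fR = 1.32×10⁻⁴ × 376×10³ m = 49.6 m/s:
V = [fR − √((fR)² − 4 fR V_g)]/2 = [49.6 − √(49.6² − 4×49.6×10)]/2 = 13.9 m/s
Supergeostrophic (V > V_g = 10 m/s), as expected around a high.
Converting: 13.9 m/s × 1.944 = 27 knots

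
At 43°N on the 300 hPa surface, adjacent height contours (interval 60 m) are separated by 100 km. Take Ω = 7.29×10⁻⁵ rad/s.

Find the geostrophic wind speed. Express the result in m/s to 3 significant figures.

59.2 m/s

Coriolis parameter at 43°N:
f = 2Ω sin φ = 2 × 7.29×10⁻⁵ × sin 43° = 9.94×10⁻⁵ s⁻¹
Height gradient: |∂Z/∂n| = 60 m / 100000 m = 6.00×10⁻⁴
On a pressure surface, geostrophic balance gives V_g = (g/f)|∂Z/∂n|:
V_g = 9.81 × 6.00×10⁻⁴ / 9.94×10⁻⁵ = 59.2 m/s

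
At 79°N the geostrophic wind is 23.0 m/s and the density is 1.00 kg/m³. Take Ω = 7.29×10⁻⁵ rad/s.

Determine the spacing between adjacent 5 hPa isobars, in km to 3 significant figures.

Coriolis parameter at 79°N:
f = 2Ω sin φ = 2 × 7.29×10⁻⁵ × sin 79° = 1.43×10⁻⁴ s⁻¹
Geostrophic balance rearranged: |∂P/∂n| = f ρ V_g
|∂P/∂n| = 1.43×10⁻⁴ × 1.00 × 23.0 = 3.29×10⁻³ Pa/m
Isobar spacing: Δn = ΔP/|∂P/∂n| = 500 Pa / 3.29×10⁻³ Pa/m = 151893 m ≈ 152 km

152 km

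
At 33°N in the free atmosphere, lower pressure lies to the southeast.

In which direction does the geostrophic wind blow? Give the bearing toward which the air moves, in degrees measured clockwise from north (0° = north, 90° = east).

The pressure-gradient force points toward the southeast (bearing 135°).
Geostrophic balance: in the Northern Hemisphere the Coriolis force deflects motion to the right, so the geostrophic wind blows 90° to the right of the pressure-gradient force (low pressure on the left).
Rotating 135° by 90° clockwise gives 225° — the wind blows toward the southwest.

225°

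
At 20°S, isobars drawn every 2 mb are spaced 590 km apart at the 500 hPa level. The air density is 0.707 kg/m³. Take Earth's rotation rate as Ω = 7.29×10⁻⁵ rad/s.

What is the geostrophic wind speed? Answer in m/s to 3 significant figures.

9.62 m/s

Coriolis parameter at 20°S:
f = 2Ω sin φ = 2 × 7.29×10⁻⁵ × sin 20° = 4.99×10⁻⁵ s⁻¹
Pressure gradient: |∂P/∂n| = 200 Pa / 590000 m = 3.39×10⁻⁴ Pa/m
Geostrophic balance (pressure-gradient force = Coriolis force):
V_g = (1/(fρ)) |∂P/∂n| = 3.39×10⁻⁴ / (4.99×10⁻⁵ × 0.707) = 9.62 m/s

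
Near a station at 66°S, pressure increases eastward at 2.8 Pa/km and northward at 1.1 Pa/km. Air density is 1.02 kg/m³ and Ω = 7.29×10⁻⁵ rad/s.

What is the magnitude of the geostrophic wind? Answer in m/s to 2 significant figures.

22 m/s

Coriolis parameter at 66°S:
f = 2Ω sin φ = 2 × 7.29×10⁻⁵ × sin 66° = 1.33×10⁻⁴ s⁻¹
In the Southern Hemisphere f is negative: f = −1.33×10⁻⁴ s⁻¹.
Component geostrophic relations (x east, y north):
u_g = −(1/(fρ)) ∂P/∂y,  v_g = (1/(fρ)) ∂P/∂x
u_g = −(1.1×10⁻³)/(−1.33×10⁻⁴ × 1.02) = 8.10 m/s;  v_g = (2.8×10⁻³)/(−1.33×10⁻⁴ × 1.02) = −20.6 m/s
|V_g| = √(u_g² + v_g²) = 22.1 m/s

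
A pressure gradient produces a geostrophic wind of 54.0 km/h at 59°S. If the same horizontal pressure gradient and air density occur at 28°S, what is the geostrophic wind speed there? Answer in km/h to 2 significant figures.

With the same pressure gradient and density, V_g ∝ 1/f ∝ 1/sin φ.
V₂ = V₁ · sin φ₁ / sin φ₂ = 54.0 × sin 59° / sin 28°
V₂ = 54.0 × 0.8572/0.4695 = 99 km/h

99 km/h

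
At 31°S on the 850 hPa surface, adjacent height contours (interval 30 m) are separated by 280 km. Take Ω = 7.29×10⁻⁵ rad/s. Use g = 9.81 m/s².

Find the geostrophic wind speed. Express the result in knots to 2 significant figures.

27 knots

Coriolis parameter at 31°S:
f = 2Ω sin φ = 2 × 7.29×10⁻⁵ × sin 31° = 7.51×10⁻⁵ s⁻¹
Height gradient: |∂Z/∂n| = 30 m / 280000 m = 1.07×10⁻⁴
On a pressure surface, geostrophic balance gives V_g = (g/f)|∂Z/∂n|:
V_g = 9.81 × 1.07×10⁻⁴ / 7.51×10⁻⁵ = 14.0 m/s
Converting: 14.0 m/s × 1.944 = 27 knots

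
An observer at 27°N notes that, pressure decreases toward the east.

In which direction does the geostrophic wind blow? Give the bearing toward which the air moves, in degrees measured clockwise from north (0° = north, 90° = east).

180°

The pressure-gradient force points toward the east (bearing 090°).
Geostrophic balance: in the Northern Hemisphere the Coriolis force deflects motion to the right, so the geostrophic wind blows 90° to the right of the pressure-gradient force (low pressure on the left).
Rotating 090° by 90° clockwise gives 180° — the wind blows toward the south.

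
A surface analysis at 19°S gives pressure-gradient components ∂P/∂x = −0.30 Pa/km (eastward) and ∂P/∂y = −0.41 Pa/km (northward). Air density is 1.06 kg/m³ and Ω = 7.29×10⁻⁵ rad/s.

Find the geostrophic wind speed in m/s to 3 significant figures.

Coriolis parameter at 19°S:
f = 2Ω sin φ = 2 × 7.29×10⁻⁵ × sin 19° = 4.75×10⁻⁵ s⁻¹
In the Southern Hemisphere f is negative: f = −4.75×10⁻⁵ s⁻¹.
Component geostrophic relations (x east, y north):
u_g = −(1/(fρ)) ∂P/∂y,  v_g = (1/(fρ)) ∂P/∂x
u_g = −(−0.41×10⁻³)/(−4.75×10⁻⁵ × 1.06) = −8.15 m/s;  v_g = (−0.30×10⁻³)/(−4.75×10⁻⁵ × 1.06) = 5.96 m/s
|V_g| = √(u_g² + v_g²) = 10.1 m/s

10.1 m/s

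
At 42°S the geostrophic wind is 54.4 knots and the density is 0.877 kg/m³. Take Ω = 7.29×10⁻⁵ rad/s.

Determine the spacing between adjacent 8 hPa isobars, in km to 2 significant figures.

Coriolis parameter at 42°S:
f = 2Ω sin φ = 2 × 7.29×10⁻⁵ × sin 42° = 9.76×10⁻⁵ s⁻¹
Wind speed in SI: 54.4 knots = 28.0 m/s
Geostrophic balance rearranged: |∂P/∂n| = f ρ V_g
|∂P/∂n| = 9.76×10⁻⁵ × 0.877 × 28.0 = 2.39×10⁻³ Pa/m
Isobar spacing: Δn = ΔP/|∂P/∂n| = 800 Pa / 2.39×10⁻³ Pa/m = 334107 m ≈ 330 km

330 km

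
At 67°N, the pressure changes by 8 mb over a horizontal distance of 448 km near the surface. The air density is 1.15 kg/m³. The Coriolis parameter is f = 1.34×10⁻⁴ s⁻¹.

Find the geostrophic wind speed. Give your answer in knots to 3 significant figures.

Pressure gradient: |∂P/∂n| = 800 Pa / 448000 m = 1.79×10⁻³ Pa/m
Geostrophic balance (pressure-gradient force = Coriolis force):
V_g = (1/(fρ)) |∂P/∂n| = 1.79×10⁻³ / (1.34×10⁻⁴ × 1.15) = 11.6 m/s
Converting: 11.6 m/s × 1.944 = 22.5 knots

22.5 knots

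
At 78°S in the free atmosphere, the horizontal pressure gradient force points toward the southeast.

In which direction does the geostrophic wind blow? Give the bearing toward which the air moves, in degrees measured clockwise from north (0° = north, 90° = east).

045°

The pressure-gradient force points toward the southeast (bearing 135°).
Geostrophic balance: in the Southern Hemisphere the Coriolis force deflects motion to the left, so the geostrophic wind blows 90° to the left of the pressure-gradient force (low pressure on the right).
Rotating 135° by 90° counterclockwise gives 045° — the wind blows toward the northeast.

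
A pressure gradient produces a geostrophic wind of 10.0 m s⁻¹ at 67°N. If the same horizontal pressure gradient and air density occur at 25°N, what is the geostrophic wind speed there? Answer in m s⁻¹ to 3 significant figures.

21.8 m s⁻¹

With the same pressure gradient and density, V_g ∝ 1/f ∝ 1/sin φ.
V₂ = V₁ · sin φ₁ / sin φ₂ = 10.0 × sin 67° / sin 25°
V₂ = 10.0 × 0.9205/0.4226 = 21.8 m s⁻¹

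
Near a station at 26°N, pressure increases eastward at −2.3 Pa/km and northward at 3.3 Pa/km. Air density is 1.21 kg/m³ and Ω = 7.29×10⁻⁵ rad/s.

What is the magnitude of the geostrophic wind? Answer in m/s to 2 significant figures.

Coriolis parameter at 26°N:
f = 2Ω sin φ = 2 × 7.29×10⁻⁵ × sin 26° = 6.39×10⁻⁵ s⁻¹
Component geostrophic relations (x east, y north):
u_g = −(1/(fρ)) ∂P/∂y,  v_g = (1/(fρ)) ∂P/∂x
u_g = −(3.3×10⁻³)/(6.39×10⁻⁵ × 1.21) = −42.7 m/s;  v_g = (−2.3×10⁻³)/(6.39×10⁻⁵ × 1.21) = −29.7 m/s
|V_g| = √(u_g² + v_g²) = 52.0 m/s

52 m/s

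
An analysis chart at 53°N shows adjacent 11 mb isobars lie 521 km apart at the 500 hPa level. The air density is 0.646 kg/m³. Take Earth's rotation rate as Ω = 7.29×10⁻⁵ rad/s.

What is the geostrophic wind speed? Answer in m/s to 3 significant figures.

Coriolis parameter at 53°N:
f = 2Ω sin φ = 2 × 7.29×10⁻⁵ × sin 53° = 1.16×10⁻⁴ s⁻¹
Pressure gradient: |∂P/∂n| = 1100 Pa / 521000 m = 2.11×10⁻³ Pa/m
Geostrophic balance (pressure-gradient force = Coriolis force):
V_g = (1/(fρ)) |∂P/∂n| = 2.11×10⁻³ / (1.16×10⁻⁴ × 0.646) = 28.1 m/s

28.1 m/s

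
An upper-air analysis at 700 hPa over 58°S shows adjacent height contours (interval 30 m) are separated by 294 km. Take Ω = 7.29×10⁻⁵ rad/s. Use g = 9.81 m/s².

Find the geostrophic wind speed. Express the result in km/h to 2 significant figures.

Coriolis parameter at 58°S:
f = 2Ω sin φ = 2 × 7.29×10⁻⁵ × sin 58° = 1.24×10⁻⁴ s⁻¹
Height gradient: |∂Z/∂n| = 30 m / 294000 m = 1.02×10⁻⁴
On a pressure surface, geostrophic balance gives V_g = (g/f)|∂Z/∂n|:
V_g = 9.81 × 1.02×10⁻⁴ / 1.24×10⁻⁴ = 8.10 m/s
Converting: 8.10 m/s × 3.6 = 29 km/h

29 km/h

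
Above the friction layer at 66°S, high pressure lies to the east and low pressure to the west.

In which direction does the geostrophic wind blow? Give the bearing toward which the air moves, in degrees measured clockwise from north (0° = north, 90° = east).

180°

The pressure-gradient force points toward the west (bearing 270°).
Geostrophic balance: in the Southern Hemisphere the Coriolis force deflects motion to the left, so the geostrophic wind blows 90° to the left of the pressure-gradient force (low pressure on the right).
Rotating 270° by 90° counterclockwise gives 180° — the wind blows toward the south.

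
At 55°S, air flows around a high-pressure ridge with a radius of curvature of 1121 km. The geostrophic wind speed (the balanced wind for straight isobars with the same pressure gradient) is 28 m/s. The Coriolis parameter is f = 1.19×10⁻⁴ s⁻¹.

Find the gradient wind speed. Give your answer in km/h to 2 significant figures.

Around a high, pressure-gradient force acts outward with centrifugal, so Coriolis balances both:
fV = (1/ρ)|∂P/∂n| + V²/R  →  V² − fR·V + fR·V_g = 0
With fR = 1.19×10⁻⁴ × 1121×10³ m = 133 m/s:
V = [fR − √((fR)² − 4 fR V_g)]/2 = [133 − √(133² − 4×133×28)]/2 = 40 m/s
Supergeostrophic (V > V_g = 28 m/s), as expected around a high.
Converting: 40 m/s × 3.6 = 140 km/h

140 km/h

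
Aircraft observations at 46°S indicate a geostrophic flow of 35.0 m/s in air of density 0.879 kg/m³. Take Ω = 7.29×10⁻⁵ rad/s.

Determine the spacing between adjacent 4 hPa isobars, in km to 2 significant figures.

Coriolis parameter at 46°S:
f = 2Ω sin φ = 2 × 7.29×10⁻⁵ × sin 46° = 1.05×10⁻⁴ s⁻¹
Geostrophic balance rearranged: |∂P/∂n| = f ρ V_g
|∂P/∂n| = 1.05×10⁻⁴ × 0.879 × 35.0 = 3.23×10⁻³ Pa/m
Isobar spacing: Δn = ΔP/|∂P/∂n| = 400 Pa / 3.23×10⁻³ Pa/m = 123969 m ≈ 120 km

120 km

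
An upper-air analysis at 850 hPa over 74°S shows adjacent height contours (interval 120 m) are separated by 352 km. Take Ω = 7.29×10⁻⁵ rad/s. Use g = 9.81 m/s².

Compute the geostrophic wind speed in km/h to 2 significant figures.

Coriolis parameter at 74°S:
f = 2Ω sin φ = 2 × 7.29×10⁻⁵ × sin 74° = 1.40×10⁻⁴ s⁻¹
Height gradient: |∂Z/∂n| = 120 m / 352000 m = 3.41×10⁻⁴
On a pressure surface, geostrophic balance gives V_g = (g/f)|∂Z/∂n|:
V_g = 9.81 × 3.41×10⁻⁴ / 1.40×10⁻⁴ = 23.9 m/s
Converting: 23.9 m/s × 3.6 = 86 km/h

86 km/h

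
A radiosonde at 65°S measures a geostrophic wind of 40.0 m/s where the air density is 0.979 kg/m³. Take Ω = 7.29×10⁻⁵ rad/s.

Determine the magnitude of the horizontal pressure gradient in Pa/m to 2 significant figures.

5.2×10⁻³ Pa/m

Coriolis parameter at 65°S:
f = 2Ω sin φ = 2 × 7.29×10⁻⁵ × sin 65° = 1.32×10⁻⁴ s⁻¹
Geostrophic balance rearranged: |∂P/∂n| = f ρ V_g
|∂P/∂n| = 1.32×10⁻⁴ × 0.979 × 40.0 = 5.17×10⁻³ Pa/m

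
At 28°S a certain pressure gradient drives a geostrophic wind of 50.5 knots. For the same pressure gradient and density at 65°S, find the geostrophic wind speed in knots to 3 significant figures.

26.2 knots

With the same pressure gradient and density, V_g ∝ 1/f ∝ 1/sin φ.
V₂ = V₁ · sin φ₁ / sin φ₂ = 50.5 × sin 28° / sin 65°
V₂ = 50.5 × 0.4695/0.9063 = 26.2 knots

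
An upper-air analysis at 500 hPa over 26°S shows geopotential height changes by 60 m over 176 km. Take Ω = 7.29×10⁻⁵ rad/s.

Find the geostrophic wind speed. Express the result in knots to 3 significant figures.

Coriolis parameter at 26°S:
f = 2Ω sin φ = 2 × 7.29×10⁻⁵ × sin 26° = 6.39×10⁻⁵ s⁻¹
Height gradient: |∂Z/∂n| = 60 m / 176000 m = 3.41×10⁻⁴
On a pressure surface, geostrophic balance gives V_g = (g/f)|∂Z/∂n|:
V_g = 9.81 × 3.41×10⁻⁴ / 6.39×10⁻⁵ = 52.3 m/s
Converting: 52.3 m/s × 1.944 = 102 knots

102 knots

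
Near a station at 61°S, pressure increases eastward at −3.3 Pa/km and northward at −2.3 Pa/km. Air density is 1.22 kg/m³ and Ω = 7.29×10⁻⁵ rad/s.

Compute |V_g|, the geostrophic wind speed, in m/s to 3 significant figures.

Coriolis parameter at 61°S:
f = 2Ω sin φ = 2 × 7.29×10⁻⁵ × sin 61° = 1.28×10⁻⁴ s⁻¹
In the Southern Hemisphere f is negative: f = −1.28×10⁻⁴ s⁻¹.
Component geostrophic relations (x east, y north):
u_g = −(1/(fρ)) ∂P/∂y,  v_g = (1/(fρ)) ∂P/∂x
u_g = −(−2.3×10⁻³)/(−1.28×10⁻⁴ × 1.22) = −14.8 m/s;  v_g = (−3.3×10⁻³)/(−1.28×10⁻⁴ × 1.22) = 21.2 m/s
|V_g| = √(u_g² + v_g²) = 25.9 m/s

25.9 m/s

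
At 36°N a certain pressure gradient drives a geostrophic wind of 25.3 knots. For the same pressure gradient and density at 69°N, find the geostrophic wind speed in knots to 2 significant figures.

16 knots

With the same pressure gradient and density, V_g ∝ 1/f ∝ 1/sin φ.
V₂ = V₁ · sin φ₁ / sin φ₂ = 25.3 × sin 36° / sin 69°
V₂ = 25.3 × 0.5878/0.9336 = 16 knots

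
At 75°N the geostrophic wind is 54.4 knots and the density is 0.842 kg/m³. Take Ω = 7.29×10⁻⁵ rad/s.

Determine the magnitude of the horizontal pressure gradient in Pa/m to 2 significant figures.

Coriolis parameter at 75°N:
f = 2Ω sin φ = 2 × 7.29×10⁻⁵ × sin 75° = 1.41×10⁻⁴ s⁻¹
Wind speed in SI: 54.4 knots = 28.0 m/s
Geostrophic balance rearranged: |∂P/∂n| = f ρ V_g
|∂P/∂n| = 1.41×10⁻⁴ × 0.842 × 28.0 = 3.32×10⁻³ Pa/m

3.3×10⁻³ Pa/m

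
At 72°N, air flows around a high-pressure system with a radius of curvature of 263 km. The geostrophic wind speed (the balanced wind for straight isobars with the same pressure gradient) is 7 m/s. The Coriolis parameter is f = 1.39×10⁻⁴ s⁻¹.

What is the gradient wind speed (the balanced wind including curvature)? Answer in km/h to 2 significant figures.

Around a high, pressure-gradient force acts outward with centrifugal, so Coriolis balances both:
fV = (1/ρ)|∂P/∂n| + V²/R  →  V² − fR·V + fR·V_g = 0
With fR = 1.39×10⁻⁴ × 263×10³ m = 36.6 m/s:
V = [fR − √((fR)² − 4 fR V_g)]/2 = [36.6 − √(36.6² − 4×36.6×7)]/2 = 9.44 m/s
Supergeostrophic (V > V_g = 7 m/s), as expected around a high.
Converting: 9.44 m/s × 3.6 = 34 km/h

34 km/h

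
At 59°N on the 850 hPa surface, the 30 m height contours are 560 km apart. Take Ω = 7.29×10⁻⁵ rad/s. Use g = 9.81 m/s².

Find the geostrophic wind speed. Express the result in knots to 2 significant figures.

8.2 knots

Coriolis parameter at 59°N:
f = 2Ω sin φ = 2 × 7.29×10⁻⁵ × sin 59° = 1.25×10⁻⁴ s⁻¹
Height gradient: |∂Z/∂n| = 30 m / 560000 m = 5.36×10⁻⁵
On a pressure surface, geostrophic balance gives V_g = (g/f)|∂Z/∂n|:
V_g = 9.81 × 5.36×10⁻⁵ / 1.25×10⁻⁴ = 4.21 m/s
Converting: 4.21 m/s × 1.944 = 8.2 knots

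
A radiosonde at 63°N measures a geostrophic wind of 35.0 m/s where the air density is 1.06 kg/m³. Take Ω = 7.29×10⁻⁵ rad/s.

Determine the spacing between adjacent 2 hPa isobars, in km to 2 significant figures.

Coriolis parameter at 63°N:
f = 2Ω sin φ = 2 × 7.29×10⁻⁵ × sin 63° = 1.30×10⁻⁴ s⁻¹
Geostrophic balance rearranged: |∂P/∂n| = f ρ V_g
|∂P/∂n| = 1.30×10⁻⁴ × 1.06 × 35.0 = 4.82×10⁻³ Pa/m
Isobar spacing: Δn = ΔP/|∂P/∂n| = 200 Pa / 4.82×10⁻³ Pa/m = 41497 m ≈ 41 km

41 km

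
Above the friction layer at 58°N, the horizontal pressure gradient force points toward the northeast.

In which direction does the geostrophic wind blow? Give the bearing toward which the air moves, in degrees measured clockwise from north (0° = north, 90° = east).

The pressure-gradient force points toward the northeast (bearing 045°).
Geostrophic balance: in the Northern Hemisphere the Coriolis force deflects motion to the right, so the geostrophic wind blows 90° to the right of the pressure-gradient force (low pressure on the left).
Rotating 045° by 90° clockwise gives 135° — the wind blows toward the southeast.

135°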